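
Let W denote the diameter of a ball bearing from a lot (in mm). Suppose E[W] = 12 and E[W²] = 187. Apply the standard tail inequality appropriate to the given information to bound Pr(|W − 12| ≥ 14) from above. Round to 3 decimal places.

0.219

The first two moments determine the variance, so Chebyshev's inequality is the sharpest standard bound available.
Var(W) = E[W²] − (E[W])² = 187 − 144 = 43.
Chebyshev's inequality: Pr(|W − μ| ≥ t) ≤ Var(W)/t² = 43/196 = 0.2194.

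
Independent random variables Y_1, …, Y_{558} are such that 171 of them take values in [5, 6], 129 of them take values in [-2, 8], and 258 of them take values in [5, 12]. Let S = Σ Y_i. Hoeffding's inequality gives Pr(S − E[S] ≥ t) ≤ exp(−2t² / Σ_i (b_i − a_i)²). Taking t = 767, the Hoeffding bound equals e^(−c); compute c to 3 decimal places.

Σ(b_i − a_i)² = 171·1² + 129·10² + 258·7² = 25713.
c = 2t² / 25713 = 2·767² / 25713 = 45.7581.

45.758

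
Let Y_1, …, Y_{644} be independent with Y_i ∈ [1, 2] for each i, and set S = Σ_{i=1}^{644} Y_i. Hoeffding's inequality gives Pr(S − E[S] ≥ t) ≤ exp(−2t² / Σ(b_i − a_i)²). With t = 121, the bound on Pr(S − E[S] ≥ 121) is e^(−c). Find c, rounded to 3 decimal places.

Σ(b_i − a_i)² = 644·(1)² = 644.
c = 2t²/644 = 2·121²/644 = 45.4689.

45.469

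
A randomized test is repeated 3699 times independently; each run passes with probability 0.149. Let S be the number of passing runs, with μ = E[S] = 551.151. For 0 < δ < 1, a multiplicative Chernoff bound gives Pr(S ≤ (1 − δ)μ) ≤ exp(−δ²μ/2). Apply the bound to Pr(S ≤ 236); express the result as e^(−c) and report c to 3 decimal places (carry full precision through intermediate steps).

Write 236 = (1 − δ)μ, so δ = 1 − 236/551.151 = 0.5718052…
Then the exponent is δ²μ/2 = (μ − 236)²/(2μ) = 90.102488.

90.102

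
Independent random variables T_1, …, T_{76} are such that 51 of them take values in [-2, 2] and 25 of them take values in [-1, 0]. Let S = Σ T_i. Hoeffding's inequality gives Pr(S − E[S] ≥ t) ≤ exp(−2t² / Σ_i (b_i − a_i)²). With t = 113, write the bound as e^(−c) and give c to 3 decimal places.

Σ(b_i − a_i)² = 51·4² + 25·1² = 841.
c = 2t² / 841 = 2·113² / 841 = 30.3662.

30.366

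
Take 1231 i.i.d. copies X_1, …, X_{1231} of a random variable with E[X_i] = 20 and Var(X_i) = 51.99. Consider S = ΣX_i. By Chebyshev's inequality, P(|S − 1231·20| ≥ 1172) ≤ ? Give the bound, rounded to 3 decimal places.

Var(S) = n·Var(X_i) = 1231·51.99 = 63999.69.
Chebyshev: P(|S − 1231·20| ≥ 1172) ≤ Var(S)/1172² = 63999.69/1373584 = 0.0466.

0.047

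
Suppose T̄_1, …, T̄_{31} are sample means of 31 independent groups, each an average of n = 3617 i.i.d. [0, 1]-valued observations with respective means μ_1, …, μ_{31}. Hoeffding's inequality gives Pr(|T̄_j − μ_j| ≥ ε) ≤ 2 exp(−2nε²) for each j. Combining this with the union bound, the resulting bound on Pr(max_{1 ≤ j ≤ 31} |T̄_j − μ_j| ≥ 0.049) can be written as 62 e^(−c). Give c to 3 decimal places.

17.369

Union bound over the 31 events: Pr(max_{1 ≤ j ≤ 31} |T̄_j − μ_j| ≥ 0.049) ≤ 31·2·exp(−2nε²) = 62 exp(−2·3617·0.049²).
So c = 2·3617·0.049² = 17.3688.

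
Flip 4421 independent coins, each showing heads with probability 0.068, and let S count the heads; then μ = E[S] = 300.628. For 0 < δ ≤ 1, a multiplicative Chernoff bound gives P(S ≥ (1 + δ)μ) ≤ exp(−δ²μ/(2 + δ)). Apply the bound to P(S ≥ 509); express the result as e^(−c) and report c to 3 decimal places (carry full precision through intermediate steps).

Write 509 = (1 + δ)μ, so δ = 509/300.628 − 1 = 0.6931224…
Then the exponent is δ²μ/(2 + δ) = (509 − μ)² / (μ·(2 + δ)) = 53.628198.

53.628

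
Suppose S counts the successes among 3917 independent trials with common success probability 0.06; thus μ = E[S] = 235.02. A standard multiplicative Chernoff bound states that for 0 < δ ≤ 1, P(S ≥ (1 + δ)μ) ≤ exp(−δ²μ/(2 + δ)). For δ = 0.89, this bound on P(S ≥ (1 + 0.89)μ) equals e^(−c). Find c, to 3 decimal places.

64.415

c = δ²μ/(2 + δ) = 0.89²·235.02/(2 + 0.89) = 64.4150.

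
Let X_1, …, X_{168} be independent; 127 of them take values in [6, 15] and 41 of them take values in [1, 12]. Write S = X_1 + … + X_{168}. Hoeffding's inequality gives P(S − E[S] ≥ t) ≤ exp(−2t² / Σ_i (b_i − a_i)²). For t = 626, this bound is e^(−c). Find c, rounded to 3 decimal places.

Σ(b_i − a_i)² = 127·9² + 41·11² = 15248.
c = 2t² / 15248 = 2·626² / 15248 = 51.4003.

51.400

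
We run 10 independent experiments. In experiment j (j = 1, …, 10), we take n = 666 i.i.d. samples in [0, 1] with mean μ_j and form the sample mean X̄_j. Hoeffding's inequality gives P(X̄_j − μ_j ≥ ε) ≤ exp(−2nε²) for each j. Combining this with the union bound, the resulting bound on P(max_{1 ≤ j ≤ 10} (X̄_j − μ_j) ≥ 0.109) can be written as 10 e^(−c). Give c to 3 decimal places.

15.825

Union bound over the 10 events: P(max_{1 ≤ j ≤ 10} (X̄_j − μ_j) ≥ 0.109) ≤ 10·exp(−2nε²) = 10 exp(−2·666·0.109²).
So c = 2·666·0.109² = 15.8255.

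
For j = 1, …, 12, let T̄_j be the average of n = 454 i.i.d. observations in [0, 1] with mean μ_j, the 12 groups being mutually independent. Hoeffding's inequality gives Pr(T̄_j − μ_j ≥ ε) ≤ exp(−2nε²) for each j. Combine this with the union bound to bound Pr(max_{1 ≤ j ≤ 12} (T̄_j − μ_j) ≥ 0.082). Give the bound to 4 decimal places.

0.0268

Per-experiment Hoeffding bound: exp(−2·454·0.082²) = exp(−6.10539) = 0.0022308.
Union bound over 12 events: 12·0.0022308 = 0.02677.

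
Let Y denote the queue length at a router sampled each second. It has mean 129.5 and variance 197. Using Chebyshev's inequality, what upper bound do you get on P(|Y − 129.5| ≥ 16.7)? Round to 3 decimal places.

0.706

Chebyshev: P(|Y − μ| ≥ t) ≤ Var(Y)/t².
Bound = 197 / 278.89 = 0.7064.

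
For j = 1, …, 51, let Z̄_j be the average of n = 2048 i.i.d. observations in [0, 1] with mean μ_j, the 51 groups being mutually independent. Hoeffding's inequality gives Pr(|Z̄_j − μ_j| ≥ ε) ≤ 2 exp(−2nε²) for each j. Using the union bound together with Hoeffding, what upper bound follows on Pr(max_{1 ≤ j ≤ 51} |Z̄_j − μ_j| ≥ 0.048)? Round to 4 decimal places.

Per-experiment Hoeffding bound: 2·exp(−2·2048·0.048²) = 2·exp(−9.43718) = 0.00015941.
Union bound over 51 events: 51·0.00015941 = 0.00813.

0.0081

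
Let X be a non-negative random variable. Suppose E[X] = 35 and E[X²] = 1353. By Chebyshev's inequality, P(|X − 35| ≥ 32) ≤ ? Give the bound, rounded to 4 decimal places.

0.1250

Var(X) = E[X²] − (E[X])² = 1353 − 1225 = 128.
Chebyshev's inequality: P(|X − μ| ≥ t) ≤ Var(X)/t² = 128/1024 = 0.1250.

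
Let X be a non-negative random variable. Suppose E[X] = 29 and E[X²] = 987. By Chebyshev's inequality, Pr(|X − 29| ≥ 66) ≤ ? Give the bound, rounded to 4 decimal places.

Var(X) = E[X²] − (E[X])² = 987 − 841 = 146.
Chebyshev's inequality: Pr(|X − μ| ≥ t) ≤ Var(X)/t² = 146/4356 = 0.0335.

0.0335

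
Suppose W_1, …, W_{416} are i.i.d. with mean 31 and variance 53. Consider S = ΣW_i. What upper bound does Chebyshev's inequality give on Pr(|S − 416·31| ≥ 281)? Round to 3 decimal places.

Var(S) = n·Var(W_i) = 416·53 = 22048.
Chebyshev: Pr(|S − 416·31| ≥ 281) ≤ Var(S)/281² = 22048/78961 = 0.2792.

0.279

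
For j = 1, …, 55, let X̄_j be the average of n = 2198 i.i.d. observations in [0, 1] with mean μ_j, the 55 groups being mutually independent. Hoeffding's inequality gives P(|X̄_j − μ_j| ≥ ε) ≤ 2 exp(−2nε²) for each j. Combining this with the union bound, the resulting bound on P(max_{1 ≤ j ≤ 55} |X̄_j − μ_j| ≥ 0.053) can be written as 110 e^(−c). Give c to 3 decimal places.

Union bound over the 55 events: P(max_{1 ≤ j ≤ 55} |X̄_j − μ_j| ≥ 0.053) ≤ 55·2·exp(−2nε²) = 110 exp(−2·2198·0.053²).
So c = 2·2198·0.053² = 12.3484.

12.348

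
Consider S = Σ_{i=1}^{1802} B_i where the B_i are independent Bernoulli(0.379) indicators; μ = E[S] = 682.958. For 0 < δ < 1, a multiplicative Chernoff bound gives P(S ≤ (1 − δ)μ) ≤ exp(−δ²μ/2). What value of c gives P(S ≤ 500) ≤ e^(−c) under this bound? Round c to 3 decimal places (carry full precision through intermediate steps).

24.506

Write 500 = (1 − δ)μ, so δ = 1 − 500/682.958 = 0.2678906…
Then the exponent is δ²μ/2 = (μ − 500)²/(2μ) = 24.506360.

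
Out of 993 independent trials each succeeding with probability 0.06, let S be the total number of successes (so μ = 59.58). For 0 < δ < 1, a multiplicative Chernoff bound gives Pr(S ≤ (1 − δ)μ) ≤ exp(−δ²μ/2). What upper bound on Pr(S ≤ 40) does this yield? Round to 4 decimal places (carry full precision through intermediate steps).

0.0401

Write 40 = (1 − δ)μ, so δ = 1 − 40/59.58 = 0.3286338…
Then the exponent is δ²μ/2 = (μ − 40)²/(2μ) = 3.217325.
Bound = exp(−3.217325) = 0.04006.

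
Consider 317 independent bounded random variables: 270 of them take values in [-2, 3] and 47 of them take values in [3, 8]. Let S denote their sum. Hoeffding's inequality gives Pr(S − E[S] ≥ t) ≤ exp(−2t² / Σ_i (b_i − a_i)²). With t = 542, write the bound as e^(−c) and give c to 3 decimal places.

74.136

Σ(b_i − a_i)² = 270·5² + 47·5² = 7925.
c = 2t² / 7925 = 2·542² / 7925 = 74.1360.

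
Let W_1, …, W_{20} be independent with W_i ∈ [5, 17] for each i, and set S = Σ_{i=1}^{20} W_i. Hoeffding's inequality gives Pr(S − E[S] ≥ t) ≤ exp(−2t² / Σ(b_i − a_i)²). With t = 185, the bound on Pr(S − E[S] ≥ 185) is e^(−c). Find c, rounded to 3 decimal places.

23.767

Σ(b_i − a_i)² = 20·(12)² = 2880.
c = 2t²/2880 = 2·185²/2880 = 23.7674.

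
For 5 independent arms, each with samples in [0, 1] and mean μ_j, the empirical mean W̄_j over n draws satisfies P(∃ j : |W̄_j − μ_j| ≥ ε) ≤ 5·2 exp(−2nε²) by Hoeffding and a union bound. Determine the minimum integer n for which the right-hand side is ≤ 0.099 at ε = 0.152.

100

Need 2·5·exp(−2nε²) ≤ 0.099, i.e. exp(−2nε²) ≤ 0.099/10.
So 2nε² ≥ ln(10/0.099) = 4.615221.
Hence n ≥ 4.615221/(2·0.152²) = 99.879.
The smallest integer n is 100.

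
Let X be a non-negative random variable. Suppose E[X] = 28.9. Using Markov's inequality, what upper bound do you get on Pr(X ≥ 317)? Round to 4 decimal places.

Markov's inequality: for a non-negative random variable, Pr(X ≥ a) ≤ E[X]/a.
Here E[X] = 28.9 and a = 317, so the bound is 28.9/317 = 0.0912.

0.0912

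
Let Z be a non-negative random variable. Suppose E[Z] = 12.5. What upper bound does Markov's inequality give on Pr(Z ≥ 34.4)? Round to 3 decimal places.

0.363

Markov's inequality: for a non-negative random variable, Pr(Z ≥ a) ≤ E[Z]/a.
Here E[Z] = 12.5 and a = 34.4, so the bound is 12.5/34.4 = 0.3634.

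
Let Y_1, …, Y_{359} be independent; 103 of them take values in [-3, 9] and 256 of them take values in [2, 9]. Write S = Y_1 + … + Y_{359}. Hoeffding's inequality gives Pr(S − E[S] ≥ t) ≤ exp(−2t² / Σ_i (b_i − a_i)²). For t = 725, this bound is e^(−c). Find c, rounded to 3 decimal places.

Σ(b_i − a_i)² = 103·12² + 256·7² = 27376.
c = 2t² / 27376 = 2·725² / 27376 = 38.4004.

38.400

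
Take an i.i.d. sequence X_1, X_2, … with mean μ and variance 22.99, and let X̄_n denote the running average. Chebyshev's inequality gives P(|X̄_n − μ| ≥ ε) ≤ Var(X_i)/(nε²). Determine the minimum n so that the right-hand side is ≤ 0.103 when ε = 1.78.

71

Require 22.99/(n·1.78²) ≤ 0.103, i.e. n ≥ 22.99/(0.103·1.78²) = 70.447.
The smallest integer n is 71.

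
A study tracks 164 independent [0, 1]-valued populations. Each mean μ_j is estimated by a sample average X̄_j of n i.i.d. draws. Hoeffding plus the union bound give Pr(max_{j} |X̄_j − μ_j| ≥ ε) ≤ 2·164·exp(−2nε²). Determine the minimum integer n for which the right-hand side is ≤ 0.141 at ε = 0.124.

Need 2·164·exp(−2nε²) ≤ 0.141, i.e. exp(−2nε²) ≤ 0.141/328.
So 2nε² ≥ ln(328/0.141) = 7.752009.
Hence n ≥ 7.752009/(2·0.124²) = 252.081.
The smallest integer n is 253.

253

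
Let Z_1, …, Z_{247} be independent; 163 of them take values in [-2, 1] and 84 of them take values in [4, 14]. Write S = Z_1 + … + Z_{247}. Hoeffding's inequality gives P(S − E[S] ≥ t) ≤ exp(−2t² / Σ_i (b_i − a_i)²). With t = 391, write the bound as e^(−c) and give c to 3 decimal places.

Σ(b_i − a_i)² = 163·3² + 84·10² = 9867.
c = 2t² / 9867 = 2·391² / 9867 = 30.9883.

30.988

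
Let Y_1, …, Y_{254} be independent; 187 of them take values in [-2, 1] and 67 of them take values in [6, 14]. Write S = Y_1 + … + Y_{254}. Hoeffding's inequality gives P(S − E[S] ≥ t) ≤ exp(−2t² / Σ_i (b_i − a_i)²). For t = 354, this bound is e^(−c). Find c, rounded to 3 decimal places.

41.975

Σ(b_i − a_i)² = 187·3² + 67·8² = 5971.
c = 2t² / 5971 = 2·354² / 5971 = 41.9749.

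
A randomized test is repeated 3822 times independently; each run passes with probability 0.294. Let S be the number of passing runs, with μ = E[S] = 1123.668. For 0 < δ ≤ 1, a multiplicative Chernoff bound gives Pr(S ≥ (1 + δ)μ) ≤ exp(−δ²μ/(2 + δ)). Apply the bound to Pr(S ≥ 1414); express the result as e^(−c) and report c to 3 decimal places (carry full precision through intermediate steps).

33.217

Write 1414 = (1 + δ)μ, so δ = 1414/1123.668 − 1 = 0.2583788…
Then the exponent is δ²μ/(2 + δ) = (1414 − μ)² / (μ·(2 + δ)) = 33.216587.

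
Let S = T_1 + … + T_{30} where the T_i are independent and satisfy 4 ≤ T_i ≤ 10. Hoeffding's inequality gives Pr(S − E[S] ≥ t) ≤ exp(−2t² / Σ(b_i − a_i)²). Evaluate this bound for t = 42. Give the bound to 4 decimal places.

Σ(b_i − a_i)² = 30·(6)² = 1080.
Exponent = 2·42²/1080 = 3.2667.
Bound = exp(−3.2667) = 0.03813.

0.0381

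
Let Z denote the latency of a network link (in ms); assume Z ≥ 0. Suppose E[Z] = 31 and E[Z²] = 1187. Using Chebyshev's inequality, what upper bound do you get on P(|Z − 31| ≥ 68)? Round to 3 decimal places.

Var(Z) = E[Z²] − (E[Z])² = 1187 − 961 = 226.
Chebyshev's inequality: P(|Z − μ| ≥ t) ≤ Var(Z)/t² = 226/4624 = 0.0489.

0.049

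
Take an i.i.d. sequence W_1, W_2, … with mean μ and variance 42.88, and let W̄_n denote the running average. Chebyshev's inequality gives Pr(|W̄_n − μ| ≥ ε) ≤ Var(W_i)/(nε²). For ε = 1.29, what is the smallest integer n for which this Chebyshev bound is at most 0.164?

Require 42.88/(n·1.29²) ≤ 0.164, i.e. n ≥ 42.88/(0.164·1.29²) = 157.120.
The smallest integer n is 158.

158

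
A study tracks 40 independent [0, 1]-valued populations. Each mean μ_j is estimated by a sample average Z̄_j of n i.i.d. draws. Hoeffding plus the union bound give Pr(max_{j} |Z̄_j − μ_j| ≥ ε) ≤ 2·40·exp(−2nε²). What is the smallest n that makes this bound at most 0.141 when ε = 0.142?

Need 2·40·exp(−2nε²) ≤ 0.141, i.e. exp(−2nε²) ≤ 0.141/80.
So 2nε² ≥ ln(80/0.141) = 6.341022.
Hence n ≥ 6.341022/(2·0.142²) = 157.236.
The smallest integer n is 158.

158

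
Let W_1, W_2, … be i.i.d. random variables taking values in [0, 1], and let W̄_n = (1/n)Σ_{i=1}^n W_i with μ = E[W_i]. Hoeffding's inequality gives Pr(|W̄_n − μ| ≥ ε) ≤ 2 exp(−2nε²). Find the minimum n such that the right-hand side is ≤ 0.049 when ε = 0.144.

90

Require 2·exp(−2nε²) ≤ 0.049, i.e. 2nε² ≥ ln(2/0.049) = 3.709082.
So n ≥ 3.709082 / (2·0.144²) = 89.436.
The smallest integer n is 90.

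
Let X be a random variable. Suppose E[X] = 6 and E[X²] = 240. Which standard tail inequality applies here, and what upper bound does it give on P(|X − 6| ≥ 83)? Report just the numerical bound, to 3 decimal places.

0.030

The first two moments determine the variance, so Chebyshev's inequality is the sharpest standard bound available.
Var(X) = E[X²] − (E[X])² = 240 − 36 = 204.
Chebyshev's inequality: P(|X − μ| ≥ t) ≤ Var(X)/t² = 204/6889 = 0.0296.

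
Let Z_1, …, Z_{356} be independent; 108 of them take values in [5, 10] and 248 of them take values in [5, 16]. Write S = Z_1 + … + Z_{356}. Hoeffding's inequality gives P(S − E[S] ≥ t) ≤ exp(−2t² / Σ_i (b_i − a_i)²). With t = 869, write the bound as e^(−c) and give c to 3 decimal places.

46.176

Σ(b_i − a_i)² = 108·5² + 248·11² = 32708.
c = 2t² / 32708 = 2·869² / 32708 = 46.1759.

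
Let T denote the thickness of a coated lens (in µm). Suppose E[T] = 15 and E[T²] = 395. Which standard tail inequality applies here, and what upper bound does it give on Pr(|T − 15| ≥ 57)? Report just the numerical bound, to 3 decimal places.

The first two moments determine the variance, so Chebyshev's inequality is the sharpest standard bound available.
Var(T) = E[T²] − (E[T])² = 395 − 225 = 170.
Chebyshev's inequality: Pr(|T − μ| ≥ t) ≤ Var(T)/t² = 170/3249 = 0.0523.

0.052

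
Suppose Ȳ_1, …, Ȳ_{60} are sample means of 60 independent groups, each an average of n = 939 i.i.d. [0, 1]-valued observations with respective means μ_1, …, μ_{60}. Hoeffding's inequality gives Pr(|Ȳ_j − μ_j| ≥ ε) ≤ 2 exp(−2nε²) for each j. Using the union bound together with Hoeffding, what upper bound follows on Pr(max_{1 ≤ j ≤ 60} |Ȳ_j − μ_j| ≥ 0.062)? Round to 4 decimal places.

0.0879

Per-experiment Hoeffding bound: 2·exp(−2·939·0.062²) = 2·exp(−7.21903) = 0.001465.
Union bound over 60 events: 60·0.001465 = 0.08790.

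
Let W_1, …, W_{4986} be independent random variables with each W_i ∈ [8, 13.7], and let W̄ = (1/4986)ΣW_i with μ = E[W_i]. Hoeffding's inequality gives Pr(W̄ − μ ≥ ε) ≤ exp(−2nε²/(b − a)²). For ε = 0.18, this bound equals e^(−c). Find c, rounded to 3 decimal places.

c = 2nε²/(b − a)² = 2·4986·0.18² / 5.7² = 9.9444.

9.944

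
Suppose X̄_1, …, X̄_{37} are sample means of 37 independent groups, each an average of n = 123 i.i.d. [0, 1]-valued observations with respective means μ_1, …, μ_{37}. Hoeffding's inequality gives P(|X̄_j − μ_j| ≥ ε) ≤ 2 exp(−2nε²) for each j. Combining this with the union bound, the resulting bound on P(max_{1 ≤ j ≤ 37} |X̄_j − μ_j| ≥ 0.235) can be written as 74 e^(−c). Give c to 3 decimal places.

13.585

Union bound over the 37 events: P(max_{1 ≤ j ≤ 37} |X̄_j − μ_j| ≥ 0.235) ≤ 37·2·exp(−2nε²) = 74 exp(−2·123·0.235²).
So c = 2·123·0.235² = 13.5854.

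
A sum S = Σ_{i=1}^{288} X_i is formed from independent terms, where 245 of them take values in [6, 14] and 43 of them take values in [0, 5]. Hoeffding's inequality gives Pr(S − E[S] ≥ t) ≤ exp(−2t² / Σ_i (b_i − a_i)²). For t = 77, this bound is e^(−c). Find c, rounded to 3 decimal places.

0.708

Σ(b_i − a_i)² = 245·8² + 43·5² = 16755.
c = 2t² / 16755 = 2·77² / 16755 = 0.7077.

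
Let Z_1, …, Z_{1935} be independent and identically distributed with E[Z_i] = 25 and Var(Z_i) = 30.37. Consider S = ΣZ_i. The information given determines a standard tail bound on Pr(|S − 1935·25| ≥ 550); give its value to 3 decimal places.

0.194

With mean and variance of each term known, Chebyshev's inequality bounds the deviation of the sum (or sample mean).
Var(S) = n·Var(Z_i) = 1935·30.37 = 58765.95.
Chebyshev: Pr(|S − 1935·25| ≥ 550) ≤ Var(S)/550² = 58765.95/302500 = 0.1943.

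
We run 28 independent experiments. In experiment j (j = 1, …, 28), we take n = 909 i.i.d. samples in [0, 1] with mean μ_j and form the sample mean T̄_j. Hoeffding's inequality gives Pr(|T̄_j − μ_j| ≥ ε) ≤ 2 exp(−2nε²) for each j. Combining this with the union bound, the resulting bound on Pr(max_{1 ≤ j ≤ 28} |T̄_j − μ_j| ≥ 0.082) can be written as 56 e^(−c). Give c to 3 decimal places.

Union bound over the 28 events: Pr(max_{1 ≤ j ≤ 28} |T̄_j − μ_j| ≥ 0.082) ≤ 28·2·exp(−2nε²) = 56 exp(−2·909·0.082²).
So c = 2·909·0.082² = 12.2242.

12.224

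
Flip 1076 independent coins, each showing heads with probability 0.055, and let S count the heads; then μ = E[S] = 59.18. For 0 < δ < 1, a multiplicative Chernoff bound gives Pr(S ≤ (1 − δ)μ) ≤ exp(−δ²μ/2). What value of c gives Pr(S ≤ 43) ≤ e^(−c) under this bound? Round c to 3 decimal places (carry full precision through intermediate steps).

2.212

Write 43 = (1 − δ)μ, so δ = 1 − 43/59.18 = 0.2734032…
Then the exponent is δ²μ/2 = (μ − 43)²/(2μ) = 2.211832.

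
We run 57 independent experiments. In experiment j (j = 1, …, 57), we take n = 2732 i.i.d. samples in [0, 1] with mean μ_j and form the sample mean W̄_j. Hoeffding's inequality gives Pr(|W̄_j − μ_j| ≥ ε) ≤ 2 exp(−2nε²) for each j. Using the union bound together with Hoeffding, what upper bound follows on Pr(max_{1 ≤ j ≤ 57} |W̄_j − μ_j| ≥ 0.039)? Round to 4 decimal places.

Per-experiment Hoeffding bound: 2·exp(−2·2732·0.039²) = 2·exp(−8.31074) = 0.00049172.
Union bound over 57 events: 57·0.00049172 = 0.02803.

0.0280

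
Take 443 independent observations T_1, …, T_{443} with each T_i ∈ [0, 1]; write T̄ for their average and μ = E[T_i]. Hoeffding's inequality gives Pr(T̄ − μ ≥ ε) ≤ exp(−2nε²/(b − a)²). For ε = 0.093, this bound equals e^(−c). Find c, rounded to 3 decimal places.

7.663

c = 2nε²/(b − a)² = 2·443·0.093² / 1² = 7.6630.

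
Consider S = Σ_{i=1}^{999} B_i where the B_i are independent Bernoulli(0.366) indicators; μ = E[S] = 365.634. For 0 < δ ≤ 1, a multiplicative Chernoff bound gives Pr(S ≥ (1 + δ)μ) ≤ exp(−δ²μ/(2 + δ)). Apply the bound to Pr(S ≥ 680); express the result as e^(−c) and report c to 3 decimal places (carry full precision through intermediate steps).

Write 680 = (1 + δ)μ, so δ = 680/365.634 − 1 = 0.8597833…
Then the exponent is δ²μ/(2 + δ) = (680 − μ)² / (μ·(2 + δ)) = 94.512977.

94.513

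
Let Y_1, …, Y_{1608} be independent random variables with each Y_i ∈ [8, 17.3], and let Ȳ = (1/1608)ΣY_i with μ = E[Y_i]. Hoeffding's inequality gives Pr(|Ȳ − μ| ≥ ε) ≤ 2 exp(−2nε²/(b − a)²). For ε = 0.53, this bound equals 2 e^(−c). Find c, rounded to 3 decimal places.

c = 2nε²/(b − a)² = 2·1608·0.53² / 9.3² = 10.4448.

10.445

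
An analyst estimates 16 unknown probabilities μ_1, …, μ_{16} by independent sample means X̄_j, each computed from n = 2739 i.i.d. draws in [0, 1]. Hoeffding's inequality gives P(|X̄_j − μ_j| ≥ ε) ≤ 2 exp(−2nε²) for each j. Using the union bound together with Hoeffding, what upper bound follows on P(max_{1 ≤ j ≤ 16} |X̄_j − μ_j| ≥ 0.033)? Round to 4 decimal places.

0.0821

Per-experiment Hoeffding bound: 2·exp(−2·2739·0.033²) = 2·exp(−5.96554) = 0.0051313.
Union bound over 16 events: 16·0.0051313 = 0.08210.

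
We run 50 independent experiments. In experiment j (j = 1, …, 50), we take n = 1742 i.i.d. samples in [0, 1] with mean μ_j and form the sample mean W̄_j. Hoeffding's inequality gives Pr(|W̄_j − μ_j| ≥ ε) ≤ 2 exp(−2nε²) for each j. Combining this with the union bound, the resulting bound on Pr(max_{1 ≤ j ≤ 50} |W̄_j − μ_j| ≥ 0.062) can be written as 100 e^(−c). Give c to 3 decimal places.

13.392

Union bound over the 50 events: Pr(max_{1 ≤ j ≤ 50} |W̄_j − μ_j| ≥ 0.062) ≤ 50·2·exp(−2nε²) = 100 exp(−2·1742·0.062²).
So c = 2·1742·0.062² = 13.3925.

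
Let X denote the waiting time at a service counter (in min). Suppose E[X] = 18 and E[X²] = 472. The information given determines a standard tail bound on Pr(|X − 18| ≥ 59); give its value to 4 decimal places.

The first two moments determine the variance, so Chebyshev's inequality is the sharpest standard bound available.
Var(X) = E[X²] − (E[X])² = 472 − 324 = 148.
Chebyshev's inequality: Pr(|X − μ| ≥ t) ≤ Var(X)/t² = 148/3481 = 0.0425.

0.0425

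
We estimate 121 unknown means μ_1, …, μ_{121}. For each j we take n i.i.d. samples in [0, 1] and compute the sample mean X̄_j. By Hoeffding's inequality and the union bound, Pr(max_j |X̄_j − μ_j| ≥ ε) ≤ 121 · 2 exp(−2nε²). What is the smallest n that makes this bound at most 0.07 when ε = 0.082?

606

Need 2·121·exp(−2nε²) ≤ 0.07, i.e. exp(−2nε²) ≤ 0.07/242.
So 2nε² ≥ ln(242/0.07) = 8.148198.
Hence n ≥ 8.148198/(2·0.082²) = 605.904.
The smallest integer n is 606.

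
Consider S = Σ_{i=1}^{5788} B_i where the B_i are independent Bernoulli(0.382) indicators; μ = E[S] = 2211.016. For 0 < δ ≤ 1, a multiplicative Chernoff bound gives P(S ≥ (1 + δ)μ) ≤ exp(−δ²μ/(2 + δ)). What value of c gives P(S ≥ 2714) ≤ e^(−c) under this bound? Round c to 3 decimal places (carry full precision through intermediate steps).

51.369

Write 2714 = (1 + δ)μ, so δ = 2714/2211.016 − 1 = 0.22749…
Then the exponent is δ²μ/(2 + δ) = (2714 − μ)² / (μ·(2 + δ)) = 51.368951.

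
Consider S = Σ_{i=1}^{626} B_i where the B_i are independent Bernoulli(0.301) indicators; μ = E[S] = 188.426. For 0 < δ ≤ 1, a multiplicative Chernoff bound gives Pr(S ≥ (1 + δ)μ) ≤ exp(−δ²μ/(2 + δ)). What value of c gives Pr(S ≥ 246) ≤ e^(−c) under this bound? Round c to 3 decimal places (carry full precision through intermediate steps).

7.630

Write 246 = (1 + δ)μ, so δ = 246/188.426 − 1 = 0.3055523…
Then the exponent is δ²μ/(2 + δ) = (246 − μ)² / (μ·(2 + δ)) = 7.630219.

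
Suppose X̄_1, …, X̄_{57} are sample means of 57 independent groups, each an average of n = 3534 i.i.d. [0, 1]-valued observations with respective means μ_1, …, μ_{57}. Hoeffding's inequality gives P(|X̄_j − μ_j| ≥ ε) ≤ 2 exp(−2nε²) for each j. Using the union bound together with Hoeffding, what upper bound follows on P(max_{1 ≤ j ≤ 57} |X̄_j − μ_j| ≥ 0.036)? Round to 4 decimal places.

Per-experiment Hoeffding bound: 2·exp(−2·3534·0.036²) = 2·exp(−9.16013) = 0.0002103.
Union bound over 57 events: 57·0.0002103 = 0.01199.

0.0120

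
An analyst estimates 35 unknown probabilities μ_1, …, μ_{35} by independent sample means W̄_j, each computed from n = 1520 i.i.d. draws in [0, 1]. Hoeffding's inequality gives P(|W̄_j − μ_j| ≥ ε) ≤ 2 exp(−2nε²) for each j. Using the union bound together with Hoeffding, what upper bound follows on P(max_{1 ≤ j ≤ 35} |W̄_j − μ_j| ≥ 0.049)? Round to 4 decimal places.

0.0473

Per-experiment Hoeffding bound: 2·exp(−2·1520·0.049²) = 2·exp(−7.29904) = 0.0013524.
Union bound over 35 events: 35·0.0013524 = 0.04733.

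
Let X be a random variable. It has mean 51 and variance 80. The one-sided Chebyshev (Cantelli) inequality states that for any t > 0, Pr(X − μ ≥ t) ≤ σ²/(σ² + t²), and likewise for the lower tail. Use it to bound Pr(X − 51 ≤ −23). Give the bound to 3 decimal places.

Here σ² = 80 and t = 23, so σ² + t² = 609.
Cantelli's bound: 80/609 = 0.1314.

0.131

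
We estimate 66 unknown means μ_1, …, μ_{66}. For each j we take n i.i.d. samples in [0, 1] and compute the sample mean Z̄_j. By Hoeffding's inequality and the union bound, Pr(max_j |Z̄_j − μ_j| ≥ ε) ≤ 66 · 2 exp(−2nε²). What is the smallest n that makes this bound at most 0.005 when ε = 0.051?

1958

Need 2·66·exp(−2nε²) ≤ 0.005, i.e. exp(−2nε²) ≤ 0.005/132.
So 2nε² ≥ ln(132/0.005) = 10.181119.
Hence n ≥ 10.181119/(2·0.051²) = 1957.155.
The smallest integer n is 1958.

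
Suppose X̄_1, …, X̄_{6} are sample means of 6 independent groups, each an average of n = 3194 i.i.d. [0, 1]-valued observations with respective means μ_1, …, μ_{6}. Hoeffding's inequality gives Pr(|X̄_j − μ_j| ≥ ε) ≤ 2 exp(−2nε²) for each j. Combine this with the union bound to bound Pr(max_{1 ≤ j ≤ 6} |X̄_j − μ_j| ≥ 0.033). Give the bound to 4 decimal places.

Per-experiment Hoeffding bound: 2·exp(−2·3194·0.033²) = 2·exp(−6.95653) = 0.0019048.
Union bound over 6 events: 6·0.0019048 = 0.01143.

0.0114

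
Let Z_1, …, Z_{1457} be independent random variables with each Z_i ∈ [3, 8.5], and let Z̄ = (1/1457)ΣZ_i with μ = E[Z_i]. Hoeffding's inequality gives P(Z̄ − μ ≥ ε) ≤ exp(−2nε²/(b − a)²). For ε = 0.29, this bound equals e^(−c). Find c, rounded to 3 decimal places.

8.101

c = 2nε²/(b − a)² = 2·1457·0.29² / 5.5² = 8.1014.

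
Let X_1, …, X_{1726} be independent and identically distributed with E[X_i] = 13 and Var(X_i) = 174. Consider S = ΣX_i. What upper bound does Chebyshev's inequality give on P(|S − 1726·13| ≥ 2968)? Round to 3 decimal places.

0.034

Var(S) = n·Var(X_i) = 1726·174 = 300324.
Chebyshev: P(|S − 1726·13| ≥ 2968) ≤ Var(S)/2968² = 300324/8809024 = 0.0341.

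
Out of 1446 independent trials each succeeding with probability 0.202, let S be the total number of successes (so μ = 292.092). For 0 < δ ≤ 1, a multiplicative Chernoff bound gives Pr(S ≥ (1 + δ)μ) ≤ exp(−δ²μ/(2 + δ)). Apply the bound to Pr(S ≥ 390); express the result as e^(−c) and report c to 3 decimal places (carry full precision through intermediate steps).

Write 390 = (1 + δ)μ, so δ = 390/292.092 − 1 = 0.3351958…
Then the exponent is δ²μ/(2 + δ) = (390 − μ)² / (μ·(2 + δ)) = 14.053788.

14.054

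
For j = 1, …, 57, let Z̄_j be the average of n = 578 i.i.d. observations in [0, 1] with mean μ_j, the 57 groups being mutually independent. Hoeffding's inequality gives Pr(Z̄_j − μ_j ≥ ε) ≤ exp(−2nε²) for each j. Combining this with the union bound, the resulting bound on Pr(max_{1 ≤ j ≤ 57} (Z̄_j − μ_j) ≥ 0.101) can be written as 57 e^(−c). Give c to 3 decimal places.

11.792

Union bound over the 57 events: Pr(max_{1 ≤ j ≤ 57} (Z̄_j − μ_j) ≥ 0.101) ≤ 57·exp(−2nε²) = 57 exp(−2·578·0.101²).
So c = 2·578·0.101² = 11.7924.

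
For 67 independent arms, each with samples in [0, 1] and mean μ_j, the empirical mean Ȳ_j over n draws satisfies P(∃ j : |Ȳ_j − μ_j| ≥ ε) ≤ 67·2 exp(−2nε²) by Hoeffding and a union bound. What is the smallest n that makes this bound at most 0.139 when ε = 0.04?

2148

Need 2·67·exp(−2nε²) ≤ 0.139, i.e. exp(−2nε²) ≤ 0.139/134.
So 2nε² ≥ ln(134/0.139) = 6.871121.
Hence n ≥ 6.871121/(2·0.04²) = 2147.225.
The smallest integer n is 2148.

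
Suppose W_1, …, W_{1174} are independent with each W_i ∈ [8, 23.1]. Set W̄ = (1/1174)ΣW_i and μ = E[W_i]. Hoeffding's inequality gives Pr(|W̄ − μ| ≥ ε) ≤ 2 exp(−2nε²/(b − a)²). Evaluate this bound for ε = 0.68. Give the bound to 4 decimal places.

0.0171

Exponent: 2nε²/(b − a)² = 2·1174·0.68² / 15.1² = 4.76170.
Bound = 2·exp(−4.76170) = 0.01710.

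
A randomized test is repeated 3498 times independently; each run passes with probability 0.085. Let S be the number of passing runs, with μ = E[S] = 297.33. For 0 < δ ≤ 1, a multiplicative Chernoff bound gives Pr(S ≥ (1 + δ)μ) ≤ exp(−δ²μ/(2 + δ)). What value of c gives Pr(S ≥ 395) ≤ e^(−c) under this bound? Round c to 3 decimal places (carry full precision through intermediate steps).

13.779

Write 395 = (1 + δ)μ, so δ = 395/297.33 − 1 = 0.3284902…
Then the exponent is δ²μ/(2 + δ) = (395 − μ)² / (μ·(2 + δ)) = 13.778731.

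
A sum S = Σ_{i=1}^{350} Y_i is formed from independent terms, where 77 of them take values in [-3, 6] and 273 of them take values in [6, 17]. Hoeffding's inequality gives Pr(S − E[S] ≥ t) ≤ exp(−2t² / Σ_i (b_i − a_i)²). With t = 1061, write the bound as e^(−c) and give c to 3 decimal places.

57.332

Σ(b_i − a_i)² = 77·9² + 273·11² = 39270.
c = 2t² / 39270 = 2·1061² / 39270 = 57.3324.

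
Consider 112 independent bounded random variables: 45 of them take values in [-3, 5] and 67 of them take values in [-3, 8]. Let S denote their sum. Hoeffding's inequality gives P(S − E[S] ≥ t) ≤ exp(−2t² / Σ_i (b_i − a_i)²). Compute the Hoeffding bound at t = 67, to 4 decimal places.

0.4417

Σ(b_i − a_i)² = 45·8² + 67·11² = 10987.
Exponent = 2·67² / 10987 = 0.81715.
Bound = exp(−0.81715) = 0.44169.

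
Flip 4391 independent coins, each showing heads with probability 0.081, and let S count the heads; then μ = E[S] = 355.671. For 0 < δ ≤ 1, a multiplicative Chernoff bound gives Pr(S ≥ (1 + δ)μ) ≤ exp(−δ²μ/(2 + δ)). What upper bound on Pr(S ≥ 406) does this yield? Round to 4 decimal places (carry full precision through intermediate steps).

0.0360

Write 406 = (1 + δ)μ, so δ = 406/355.671 − 1 = 0.1415044…
Then the exponent is δ²μ/(2 + δ) = (406 − μ)² / (μ·(2 + δ)) = 3.325594.
Bound = exp(−3.325594) = 0.03595.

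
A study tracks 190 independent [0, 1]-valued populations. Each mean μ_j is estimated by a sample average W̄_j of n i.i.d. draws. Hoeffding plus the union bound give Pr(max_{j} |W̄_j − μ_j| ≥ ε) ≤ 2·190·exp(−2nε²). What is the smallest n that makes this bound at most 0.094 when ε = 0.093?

481

Need 2·190·exp(−2nε²) ≤ 0.094, i.e. exp(−2nε²) ≤ 0.094/380.
So 2nε² ≥ ln(380/0.094) = 8.304632.
Hence n ≥ 8.304632/(2·0.093²) = 480.092.
The smallest integer n is 481.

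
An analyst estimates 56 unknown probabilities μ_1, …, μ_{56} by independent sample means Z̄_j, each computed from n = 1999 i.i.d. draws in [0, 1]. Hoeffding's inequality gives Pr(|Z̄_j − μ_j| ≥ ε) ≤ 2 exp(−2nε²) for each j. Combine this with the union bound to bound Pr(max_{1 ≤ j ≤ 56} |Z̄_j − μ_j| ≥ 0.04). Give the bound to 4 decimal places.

Per-experiment Hoeffding bound: 2·exp(−2·1999·0.04²) = 2·exp(−6.39680) = 0.0033338.
Union bound over 56 events: 56·0.0033338 = 0.18669.

0.1867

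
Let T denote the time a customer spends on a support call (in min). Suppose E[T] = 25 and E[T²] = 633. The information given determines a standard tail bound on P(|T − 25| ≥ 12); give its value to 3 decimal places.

The first two moments determine the variance, so Chebyshev's inequality is the sharpest standard bound available.
Var(T) = E[T²] − (E[T])² = 633 − 625 = 8.
Chebyshev's inequality: P(|T − μ| ≥ t) ≤ Var(T)/t² = 8/144 = 0.0556.

0.056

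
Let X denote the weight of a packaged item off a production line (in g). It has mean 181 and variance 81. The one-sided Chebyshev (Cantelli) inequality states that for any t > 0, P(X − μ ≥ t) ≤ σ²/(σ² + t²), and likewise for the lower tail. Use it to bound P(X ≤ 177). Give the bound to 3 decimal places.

0.835

Here σ² = 81 and t = 4, so σ² + t² = 97.
Cantelli's bound: 81/97 = 0.8351.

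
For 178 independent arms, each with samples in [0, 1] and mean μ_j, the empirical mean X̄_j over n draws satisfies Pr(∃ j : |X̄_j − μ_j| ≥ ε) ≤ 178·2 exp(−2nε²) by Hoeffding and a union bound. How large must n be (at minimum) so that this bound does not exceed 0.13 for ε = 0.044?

2045

Need 2·178·exp(−2nε²) ≤ 0.13, i.e. exp(−2nε²) ≤ 0.13/356.
So 2nε² ≥ ln(356/0.13) = 7.915152.
Hence n ≥ 7.915152/(2·0.044²) = 2044.202.
The smallest integer n is 2045.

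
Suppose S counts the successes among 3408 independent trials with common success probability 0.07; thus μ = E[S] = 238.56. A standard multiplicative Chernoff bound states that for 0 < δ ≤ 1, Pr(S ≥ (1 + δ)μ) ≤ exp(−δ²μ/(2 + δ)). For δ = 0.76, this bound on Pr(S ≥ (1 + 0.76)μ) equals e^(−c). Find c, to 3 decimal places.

c = δ²μ/(2 + δ) = 0.76²·238.56/(2 + 0.76) = 49.9247.

49.925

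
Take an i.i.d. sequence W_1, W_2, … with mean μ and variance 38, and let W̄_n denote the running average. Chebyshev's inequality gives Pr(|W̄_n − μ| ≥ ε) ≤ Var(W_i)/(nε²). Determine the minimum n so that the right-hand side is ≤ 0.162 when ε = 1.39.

Require 38/(n·1.39²) ≤ 0.162, i.e. n ≥ 38/(0.162·1.39²) = 121.406.
The smallest integer n is 122.

122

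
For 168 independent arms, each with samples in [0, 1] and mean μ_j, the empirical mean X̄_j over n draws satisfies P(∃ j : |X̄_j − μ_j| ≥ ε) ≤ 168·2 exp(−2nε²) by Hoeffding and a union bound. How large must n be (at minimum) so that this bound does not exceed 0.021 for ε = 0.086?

655

Need 2·168·exp(−2nε²) ≤ 0.021, i.e. exp(−2nε²) ≤ 0.021/336.
So 2nε² ≥ ln(336/0.021) = 9.680344.
Hence n ≥ 9.680344/(2·0.086²) = 654.431.
The smallest integer n is 655.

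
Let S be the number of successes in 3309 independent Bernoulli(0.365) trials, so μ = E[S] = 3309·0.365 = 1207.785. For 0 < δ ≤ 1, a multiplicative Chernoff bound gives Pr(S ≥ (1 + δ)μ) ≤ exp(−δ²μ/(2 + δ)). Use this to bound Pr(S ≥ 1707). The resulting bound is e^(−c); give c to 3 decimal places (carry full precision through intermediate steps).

85.501

Write 1707 = (1 + δ)μ, so δ = 1707/1207.785 − 1 = 0.413331…
Then the exponent is δ²μ/(2 + δ) = (1707 − μ)² / (μ·(2 + δ)) = 85.500514.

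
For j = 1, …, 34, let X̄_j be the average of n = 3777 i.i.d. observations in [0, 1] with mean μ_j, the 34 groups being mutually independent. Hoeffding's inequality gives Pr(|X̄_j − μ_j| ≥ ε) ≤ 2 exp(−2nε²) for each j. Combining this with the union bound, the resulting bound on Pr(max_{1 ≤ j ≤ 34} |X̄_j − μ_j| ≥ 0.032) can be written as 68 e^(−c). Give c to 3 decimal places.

7.735

Union bound over the 34 events: Pr(max_{1 ≤ j ≤ 34} |X̄_j − μ_j| ≥ 0.032) ≤ 34·2·exp(−2nε²) = 68 exp(−2·3777·0.032²).
So c = 2·3777·0.032² = 7.7353.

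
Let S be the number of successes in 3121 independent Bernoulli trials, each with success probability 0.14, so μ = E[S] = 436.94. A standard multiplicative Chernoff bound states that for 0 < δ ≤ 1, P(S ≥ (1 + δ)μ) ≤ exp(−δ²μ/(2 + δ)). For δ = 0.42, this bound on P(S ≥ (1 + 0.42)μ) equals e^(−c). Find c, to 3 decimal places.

31.850

c = δ²μ/(2 + δ) = 0.42²·436.94/(2 + 0.42) = 31.8497.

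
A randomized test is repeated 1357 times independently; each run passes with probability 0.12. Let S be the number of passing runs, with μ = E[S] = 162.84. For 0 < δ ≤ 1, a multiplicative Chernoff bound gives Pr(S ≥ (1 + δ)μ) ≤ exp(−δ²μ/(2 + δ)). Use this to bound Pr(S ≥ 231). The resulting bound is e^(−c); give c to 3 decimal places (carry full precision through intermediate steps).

Write 231 = (1 + δ)μ, so δ = 231/162.84 − 1 = 0.4185704…
Then the exponent is δ²μ/(2 + δ) = (231 − μ)² / (μ·(2 + δ)) = 11.796124.

11.796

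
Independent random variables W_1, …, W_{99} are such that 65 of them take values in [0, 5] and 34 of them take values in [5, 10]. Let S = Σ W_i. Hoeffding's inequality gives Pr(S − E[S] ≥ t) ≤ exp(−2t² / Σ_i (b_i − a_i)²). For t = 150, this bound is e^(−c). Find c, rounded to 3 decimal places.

18.182

Σ(b_i − a_i)² = 65·5² + 34·5² = 2475.
c = 2t² / 2475 = 2·150² / 2475 = 18.1818.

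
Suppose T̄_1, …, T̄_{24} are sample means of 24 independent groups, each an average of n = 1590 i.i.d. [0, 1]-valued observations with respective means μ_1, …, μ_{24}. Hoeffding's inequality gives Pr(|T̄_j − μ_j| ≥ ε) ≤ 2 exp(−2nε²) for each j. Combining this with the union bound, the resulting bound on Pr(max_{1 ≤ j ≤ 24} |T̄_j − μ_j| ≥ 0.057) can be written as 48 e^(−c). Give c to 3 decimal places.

Union bound over the 24 events: Pr(max_{1 ≤ j ≤ 24} |T̄_j − μ_j| ≥ 0.057) ≤ 24·2·exp(−2nε²) = 48 exp(−2·1590·0.057²).
So c = 2·1590·0.057² = 10.3318.

10.332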